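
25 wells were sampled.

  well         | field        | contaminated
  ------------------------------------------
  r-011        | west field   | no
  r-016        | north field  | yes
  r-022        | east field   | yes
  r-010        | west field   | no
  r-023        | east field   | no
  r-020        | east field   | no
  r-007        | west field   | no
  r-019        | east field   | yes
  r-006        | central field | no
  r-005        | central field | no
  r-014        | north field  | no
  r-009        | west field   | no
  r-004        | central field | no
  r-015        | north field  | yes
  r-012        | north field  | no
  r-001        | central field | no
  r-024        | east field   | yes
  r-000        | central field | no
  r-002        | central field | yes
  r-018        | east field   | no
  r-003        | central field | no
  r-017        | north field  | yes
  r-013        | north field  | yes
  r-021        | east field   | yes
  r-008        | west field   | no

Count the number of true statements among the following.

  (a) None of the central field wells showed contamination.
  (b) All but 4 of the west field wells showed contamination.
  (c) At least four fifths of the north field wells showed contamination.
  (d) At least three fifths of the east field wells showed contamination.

(a) central field: |A| = 7, |A ∩ B| = 1; needs A ∩ B = ∅ (|A ∩ B| = 0) — false.
(b) west field: |A| = 5, |A ∩ B| = 0; needs |A ∖ B| = 4 — false.
(c) north field: |A| = 6, |A ∩ B| = 4; needs |A ∩ B| / |A| ≥ 4/5 — false.
(d) east field: |A| = 7, |A ∩ B| = 4; needs |A ∩ B| / |A| ≥ 3/5 — false.

0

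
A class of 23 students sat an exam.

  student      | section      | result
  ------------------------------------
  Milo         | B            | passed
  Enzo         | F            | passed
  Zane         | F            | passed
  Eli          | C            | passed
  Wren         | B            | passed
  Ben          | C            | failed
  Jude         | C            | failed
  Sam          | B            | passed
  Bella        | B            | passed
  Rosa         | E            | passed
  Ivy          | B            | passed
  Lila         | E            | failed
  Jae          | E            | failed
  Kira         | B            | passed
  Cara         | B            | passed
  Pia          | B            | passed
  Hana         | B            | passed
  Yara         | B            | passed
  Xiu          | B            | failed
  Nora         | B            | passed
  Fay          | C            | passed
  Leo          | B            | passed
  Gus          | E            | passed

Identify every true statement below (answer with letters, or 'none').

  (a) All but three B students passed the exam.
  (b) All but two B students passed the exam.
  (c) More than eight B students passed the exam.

(c)

|A| = 13, |A ∩ B| = 12, |A ∖ B| = 1.
(a) |A ∖ B| = 3: fails.
(b) |A ∖ B| = 2: fails.
(c) |A ∩ B| > 8: holds.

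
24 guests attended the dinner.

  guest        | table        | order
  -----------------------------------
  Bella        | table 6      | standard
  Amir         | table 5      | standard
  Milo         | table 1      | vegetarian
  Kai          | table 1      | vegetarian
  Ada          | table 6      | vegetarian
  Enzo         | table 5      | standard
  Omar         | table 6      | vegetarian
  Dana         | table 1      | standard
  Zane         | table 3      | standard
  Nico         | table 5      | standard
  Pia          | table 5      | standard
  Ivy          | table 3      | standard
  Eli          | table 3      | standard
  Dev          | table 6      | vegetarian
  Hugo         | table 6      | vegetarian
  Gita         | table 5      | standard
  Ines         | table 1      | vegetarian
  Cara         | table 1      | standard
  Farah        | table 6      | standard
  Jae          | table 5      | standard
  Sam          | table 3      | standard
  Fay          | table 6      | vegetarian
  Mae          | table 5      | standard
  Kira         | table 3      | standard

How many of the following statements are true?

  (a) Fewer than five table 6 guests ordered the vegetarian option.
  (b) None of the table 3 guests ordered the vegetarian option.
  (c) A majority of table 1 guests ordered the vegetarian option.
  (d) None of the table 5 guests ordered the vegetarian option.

3

(a) table 6: |A| = 7, |A ∩ B| = 5; needs |A ∩ B| < 5 — false.
(b) table 3: |A| = 5, |A ∩ B| = 0; needs A ∩ B = ∅ (|A ∩ B| = 0) — true.
(c) table 1: |A| = 5, |A ∩ B| = 3; needs |A ∩ B| > |A ∖ B| — true.
(d) table 5: |A| = 7, |A ∩ B| = 0; needs A ∩ B = ∅ (|A ∩ B| = 0) — true.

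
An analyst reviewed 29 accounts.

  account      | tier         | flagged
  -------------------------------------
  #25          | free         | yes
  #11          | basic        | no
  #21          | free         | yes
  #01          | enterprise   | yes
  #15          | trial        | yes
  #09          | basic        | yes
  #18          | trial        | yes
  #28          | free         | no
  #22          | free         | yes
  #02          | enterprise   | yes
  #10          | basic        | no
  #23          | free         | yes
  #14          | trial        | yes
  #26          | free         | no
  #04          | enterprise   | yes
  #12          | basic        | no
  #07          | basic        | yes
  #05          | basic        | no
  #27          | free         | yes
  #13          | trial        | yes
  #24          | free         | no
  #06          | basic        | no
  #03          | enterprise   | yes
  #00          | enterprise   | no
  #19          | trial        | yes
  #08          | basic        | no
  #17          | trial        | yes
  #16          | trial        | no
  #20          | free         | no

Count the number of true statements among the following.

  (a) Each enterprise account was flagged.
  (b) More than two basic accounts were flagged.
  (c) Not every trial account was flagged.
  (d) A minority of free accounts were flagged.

(a) enterprise: |A| = 5, |A ∩ B| = 4; needs A ⊆ B, i.e. every element of A is in B (|A ∖ B| = 0) — false.
(b) basic: |A| = 8, |A ∩ B| = 2; needs |A ∩ B| > 2 — false.
(c) trial: |A| = 7, |A ∩ B| = 6; needs A ⊄ B (|A ∖ B| ≥ 1) — true.
(d) free: |A| = 9, |A ∩ B| = 5; needs |A ∩ B| < |A ∖ B| — false.

1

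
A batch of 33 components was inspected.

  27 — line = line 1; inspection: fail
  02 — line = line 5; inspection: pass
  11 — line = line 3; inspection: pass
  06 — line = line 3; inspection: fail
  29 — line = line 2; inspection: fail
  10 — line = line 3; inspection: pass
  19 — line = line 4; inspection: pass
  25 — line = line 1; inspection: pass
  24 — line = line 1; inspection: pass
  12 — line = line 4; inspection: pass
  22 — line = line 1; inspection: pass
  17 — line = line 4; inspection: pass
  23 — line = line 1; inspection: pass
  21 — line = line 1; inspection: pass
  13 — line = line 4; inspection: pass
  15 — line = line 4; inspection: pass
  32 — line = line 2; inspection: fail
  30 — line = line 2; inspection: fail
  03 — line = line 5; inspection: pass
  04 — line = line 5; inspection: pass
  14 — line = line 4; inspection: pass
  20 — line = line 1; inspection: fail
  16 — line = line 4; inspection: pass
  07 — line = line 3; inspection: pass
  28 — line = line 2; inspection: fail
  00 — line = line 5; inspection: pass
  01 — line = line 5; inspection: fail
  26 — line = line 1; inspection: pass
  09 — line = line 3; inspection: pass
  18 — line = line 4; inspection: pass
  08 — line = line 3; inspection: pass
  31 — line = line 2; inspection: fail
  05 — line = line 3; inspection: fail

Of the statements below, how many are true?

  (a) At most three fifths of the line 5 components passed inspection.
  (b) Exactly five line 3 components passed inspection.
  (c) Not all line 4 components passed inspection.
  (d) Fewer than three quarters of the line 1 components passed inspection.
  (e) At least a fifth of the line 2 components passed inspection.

(a) line 5: |A| = 5, |A ∩ B| = 4; needs |A ∩ B| / |A| ≤ 3/5 — false.
(b) line 3: |A| = 7, |A ∩ B| = 5; needs |A ∩ B| = 5 — true.
(c) line 4: |A| = 8, |A ∩ B| = 8; needs A ⊄ B (|A ∖ B| ≥ 1) — false.
(d) line 1: |A| = 8, |A ∩ B| = 6; needs |A ∩ B| / |A| < 3/4 — false.
(e) line 2: |A| = 5, |A ∩ B| = 0; needs |A ∩ B| / |A| ≥ 1/5 — false.

1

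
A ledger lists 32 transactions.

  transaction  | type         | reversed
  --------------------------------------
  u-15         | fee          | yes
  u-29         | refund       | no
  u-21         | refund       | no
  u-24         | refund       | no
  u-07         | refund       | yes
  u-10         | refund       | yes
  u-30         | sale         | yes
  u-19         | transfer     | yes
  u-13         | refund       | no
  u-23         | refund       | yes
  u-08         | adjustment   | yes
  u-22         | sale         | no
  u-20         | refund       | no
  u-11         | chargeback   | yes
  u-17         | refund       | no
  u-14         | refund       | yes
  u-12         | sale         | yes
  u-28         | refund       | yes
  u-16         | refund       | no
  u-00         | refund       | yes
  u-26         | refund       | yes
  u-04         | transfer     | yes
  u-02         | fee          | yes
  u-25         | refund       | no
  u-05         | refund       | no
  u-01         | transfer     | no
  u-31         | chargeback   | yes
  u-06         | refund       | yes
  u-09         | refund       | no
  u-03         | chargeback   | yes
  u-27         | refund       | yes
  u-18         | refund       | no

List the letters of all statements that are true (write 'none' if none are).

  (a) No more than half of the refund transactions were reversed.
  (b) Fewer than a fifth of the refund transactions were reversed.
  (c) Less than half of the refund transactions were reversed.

(a), (c)

|A| = 20, |A ∩ B| = 9, |A ∖ B| = 11.
(a) |A ∩ B| ≤ |A ∖ B|: holds.
(b) |A ∩ B| / |A| < 1/5: fails.
(c) |A ∩ B| < |A ∖ B|: holds.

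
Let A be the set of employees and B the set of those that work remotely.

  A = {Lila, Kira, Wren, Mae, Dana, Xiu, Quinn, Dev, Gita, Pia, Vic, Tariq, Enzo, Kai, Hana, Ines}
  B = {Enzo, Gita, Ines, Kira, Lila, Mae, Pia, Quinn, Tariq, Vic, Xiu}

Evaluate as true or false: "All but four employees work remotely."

'All but four employees work remotely' holds iff |A ∖ B| = 4.
|A| = 16, |A ∩ B| = 11, |A ∖ B| = 5.
|A ∖ B| = 5, so the statement is false.

False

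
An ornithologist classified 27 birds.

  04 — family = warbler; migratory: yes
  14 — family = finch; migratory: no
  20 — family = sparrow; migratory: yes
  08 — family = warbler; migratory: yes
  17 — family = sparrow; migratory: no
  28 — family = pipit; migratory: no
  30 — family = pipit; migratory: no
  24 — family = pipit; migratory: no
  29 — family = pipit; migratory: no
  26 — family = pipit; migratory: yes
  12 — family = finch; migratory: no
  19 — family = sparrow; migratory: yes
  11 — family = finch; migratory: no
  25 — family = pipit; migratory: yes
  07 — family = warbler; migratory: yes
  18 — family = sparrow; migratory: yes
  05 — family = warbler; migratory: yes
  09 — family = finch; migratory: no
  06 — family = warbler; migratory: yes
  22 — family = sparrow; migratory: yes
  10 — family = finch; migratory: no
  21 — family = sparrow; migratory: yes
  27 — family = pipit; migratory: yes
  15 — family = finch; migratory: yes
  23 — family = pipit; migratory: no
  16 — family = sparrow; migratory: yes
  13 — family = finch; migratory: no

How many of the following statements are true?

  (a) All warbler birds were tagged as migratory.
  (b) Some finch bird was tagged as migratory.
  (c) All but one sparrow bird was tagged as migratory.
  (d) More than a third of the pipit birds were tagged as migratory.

(a) warbler: |A| = 5, |A ∩ B| = 5; needs A ⊆ B, i.e. every element of A is in B (|A ∖ B| = 0) — true.
(b) finch: |A| = 7, |A ∩ B| = 1; needs A ∩ B ≠ ∅ (|A ∩ B| ≥ 1) — true.
(c) sparrow: |A| = 7, |A ∩ B| = 6; needs |A ∖ B| = 1 — true.
(d) pipit: |A| = 8, |A ∩ B| = 3; needs |A ∩ B| / |A| > 1/3 — true.

4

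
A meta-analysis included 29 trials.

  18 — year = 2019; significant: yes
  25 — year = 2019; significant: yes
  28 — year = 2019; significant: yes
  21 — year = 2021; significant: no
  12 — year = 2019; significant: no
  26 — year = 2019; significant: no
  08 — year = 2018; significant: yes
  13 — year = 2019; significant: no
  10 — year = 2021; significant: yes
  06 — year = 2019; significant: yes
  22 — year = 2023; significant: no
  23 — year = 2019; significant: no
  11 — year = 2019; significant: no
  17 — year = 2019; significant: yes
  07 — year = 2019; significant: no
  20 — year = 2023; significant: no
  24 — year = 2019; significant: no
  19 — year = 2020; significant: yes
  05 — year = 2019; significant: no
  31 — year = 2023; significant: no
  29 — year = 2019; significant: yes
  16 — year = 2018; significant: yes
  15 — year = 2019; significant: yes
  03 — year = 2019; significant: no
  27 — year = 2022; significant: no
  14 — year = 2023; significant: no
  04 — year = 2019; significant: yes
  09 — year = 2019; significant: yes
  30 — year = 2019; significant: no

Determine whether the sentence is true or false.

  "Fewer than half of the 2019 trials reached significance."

Truth condition: |A ∩ B| < |A ∖ B|.
|A| = 19, |A ∩ B| = 9, |A ∖ B| = 10.
9 < 10, so the statement is true.

True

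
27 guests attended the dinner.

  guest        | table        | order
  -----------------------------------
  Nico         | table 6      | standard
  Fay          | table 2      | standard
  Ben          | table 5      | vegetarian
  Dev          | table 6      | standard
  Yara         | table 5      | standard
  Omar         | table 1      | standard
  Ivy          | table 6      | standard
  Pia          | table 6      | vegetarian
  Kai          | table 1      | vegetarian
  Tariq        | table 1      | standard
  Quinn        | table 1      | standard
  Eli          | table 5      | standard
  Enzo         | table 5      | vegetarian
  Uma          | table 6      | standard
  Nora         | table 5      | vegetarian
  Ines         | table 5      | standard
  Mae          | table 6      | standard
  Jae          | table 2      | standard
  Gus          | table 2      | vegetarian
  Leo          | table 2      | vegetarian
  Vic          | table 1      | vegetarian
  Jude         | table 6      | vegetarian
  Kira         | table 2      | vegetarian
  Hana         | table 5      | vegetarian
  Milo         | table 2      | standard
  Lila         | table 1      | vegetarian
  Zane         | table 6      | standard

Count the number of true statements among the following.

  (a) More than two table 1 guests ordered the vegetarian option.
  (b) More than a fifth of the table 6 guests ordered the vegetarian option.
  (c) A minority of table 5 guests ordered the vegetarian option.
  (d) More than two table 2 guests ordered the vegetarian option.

3

(a) table 1: |A| = 6, |A ∩ B| = 3; needs |A ∩ B| > 2 — true.
(b) table 6: |A| = 8, |A ∩ B| = 2; needs |A ∩ B| / |A| > 1/5 — true.
(c) table 5: |A| = 7, |A ∩ B| = 4; needs |A ∩ B| < |A ∖ B| — false.
(d) table 2: |A| = 6, |A ∩ B| = 3; needs |A ∩ B| > 2 — true.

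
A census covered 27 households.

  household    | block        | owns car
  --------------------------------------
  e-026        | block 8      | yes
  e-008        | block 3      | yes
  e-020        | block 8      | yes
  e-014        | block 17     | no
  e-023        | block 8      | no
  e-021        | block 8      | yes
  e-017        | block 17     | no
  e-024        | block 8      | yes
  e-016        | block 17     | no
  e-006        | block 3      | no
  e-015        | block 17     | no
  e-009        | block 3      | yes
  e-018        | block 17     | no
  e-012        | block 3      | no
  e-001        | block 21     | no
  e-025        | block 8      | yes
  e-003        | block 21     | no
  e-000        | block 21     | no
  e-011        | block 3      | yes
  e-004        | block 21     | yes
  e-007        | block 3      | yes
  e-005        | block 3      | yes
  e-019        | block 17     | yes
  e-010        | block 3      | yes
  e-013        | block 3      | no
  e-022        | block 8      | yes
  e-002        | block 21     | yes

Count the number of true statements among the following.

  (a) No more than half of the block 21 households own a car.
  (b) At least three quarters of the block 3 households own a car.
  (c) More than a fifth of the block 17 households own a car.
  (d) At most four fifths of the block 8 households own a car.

1

(a) block 21: |A| = 5, |A ∩ B| = 2; needs |A ∩ B| ≤ |A ∖ B| — true.
(b) block 3: |A| = 9, |A ∩ B| = 6; needs |A ∩ B| / |A| ≥ 3/4 — false.
(c) block 17: |A| = 6, |A ∩ B| = 1; needs |A ∩ B| / |A| > 1/5 — false.
(d) block 8: |A| = 7, |A ∩ B| = 6; needs |A ∩ B| / |A| ≤ 4/5 — false.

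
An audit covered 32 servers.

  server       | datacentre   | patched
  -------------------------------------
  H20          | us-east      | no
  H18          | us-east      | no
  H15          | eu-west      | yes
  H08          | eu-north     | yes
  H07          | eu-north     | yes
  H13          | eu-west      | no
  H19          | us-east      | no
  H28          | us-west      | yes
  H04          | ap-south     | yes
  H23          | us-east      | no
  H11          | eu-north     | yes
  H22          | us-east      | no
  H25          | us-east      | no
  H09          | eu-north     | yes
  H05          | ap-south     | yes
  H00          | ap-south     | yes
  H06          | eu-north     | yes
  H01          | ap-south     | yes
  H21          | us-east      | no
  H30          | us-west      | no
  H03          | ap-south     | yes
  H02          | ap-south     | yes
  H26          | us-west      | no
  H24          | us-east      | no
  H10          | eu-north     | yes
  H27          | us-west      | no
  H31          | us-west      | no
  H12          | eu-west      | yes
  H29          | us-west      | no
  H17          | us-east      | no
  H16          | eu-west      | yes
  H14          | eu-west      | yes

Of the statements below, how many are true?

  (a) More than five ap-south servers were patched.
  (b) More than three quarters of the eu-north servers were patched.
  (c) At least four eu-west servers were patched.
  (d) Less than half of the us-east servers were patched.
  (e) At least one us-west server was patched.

5

(a) ap-south: |A| = 6, |A ∩ B| = 6; needs |A ∩ B| > 5 — true.
(b) eu-north: |A| = 6, |A ∩ B| = 6; needs |A ∩ B| / |A| > 3/4 — true.
(c) eu-west: |A| = 5, |A ∩ B| = 4; needs |A ∩ B| ≥ 4 — true.
(d) us-east: |A| = 9, |A ∩ B| = 0; needs |A ∩ B| < |A ∖ B| — true.
(e) us-west: |A| = 6, |A ∩ B| = 1; needs A ∩ B ≠ ∅ (|A ∩ B| ≥ 1) — true.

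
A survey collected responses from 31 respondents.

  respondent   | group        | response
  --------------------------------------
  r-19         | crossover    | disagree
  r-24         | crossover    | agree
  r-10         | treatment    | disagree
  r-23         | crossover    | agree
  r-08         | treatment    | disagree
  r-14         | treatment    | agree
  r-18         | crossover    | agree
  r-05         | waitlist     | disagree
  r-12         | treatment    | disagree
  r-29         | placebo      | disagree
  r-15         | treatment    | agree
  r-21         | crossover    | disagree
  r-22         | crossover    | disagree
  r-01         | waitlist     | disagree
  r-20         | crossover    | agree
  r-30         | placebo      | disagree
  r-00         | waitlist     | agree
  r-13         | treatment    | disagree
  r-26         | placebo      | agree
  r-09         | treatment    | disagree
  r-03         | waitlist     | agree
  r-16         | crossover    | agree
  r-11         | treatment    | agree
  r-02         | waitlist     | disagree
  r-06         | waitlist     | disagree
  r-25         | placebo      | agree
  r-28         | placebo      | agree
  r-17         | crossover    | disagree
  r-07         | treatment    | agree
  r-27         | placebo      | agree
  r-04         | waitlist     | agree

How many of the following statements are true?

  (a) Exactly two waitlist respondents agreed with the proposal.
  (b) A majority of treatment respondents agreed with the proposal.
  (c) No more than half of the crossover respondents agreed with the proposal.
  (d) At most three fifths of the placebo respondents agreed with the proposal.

(a) waitlist: |A| = 7, |A ∩ B| = 3; needs |A ∩ B| = 2 — false.
(b) treatment: |A| = 9, |A ∩ B| = 4; needs |A ∩ B| > |A ∖ B| — false.
(c) crossover: |A| = 9, |A ∩ B| = 5; needs |A ∩ B| ≤ |A ∖ B| — false.
(d) placebo: |A| = 6, |A ∩ B| = 4; needs |A ∩ B| / |A| ≤ 3/5 — false.

0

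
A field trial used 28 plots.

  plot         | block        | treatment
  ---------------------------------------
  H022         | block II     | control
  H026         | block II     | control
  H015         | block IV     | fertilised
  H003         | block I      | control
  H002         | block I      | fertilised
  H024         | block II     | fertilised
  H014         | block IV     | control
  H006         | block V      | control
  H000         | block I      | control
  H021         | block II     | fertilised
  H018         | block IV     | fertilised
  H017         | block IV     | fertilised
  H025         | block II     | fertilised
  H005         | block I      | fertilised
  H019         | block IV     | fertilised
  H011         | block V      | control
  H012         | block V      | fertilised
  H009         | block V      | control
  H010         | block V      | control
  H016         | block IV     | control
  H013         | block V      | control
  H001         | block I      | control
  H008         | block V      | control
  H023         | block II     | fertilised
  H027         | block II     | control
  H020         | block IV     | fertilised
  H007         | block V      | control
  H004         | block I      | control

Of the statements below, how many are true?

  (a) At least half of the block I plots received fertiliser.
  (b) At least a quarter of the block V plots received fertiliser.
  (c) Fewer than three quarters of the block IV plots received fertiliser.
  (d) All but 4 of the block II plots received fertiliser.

1

(a) block I: |A| = 6, |A ∩ B| = 2; needs |A ∩ B| ≥ |A ∖ B| — false.
(b) block V: |A| = 8, |A ∩ B| = 1; needs |A ∩ B| / |A| ≥ 1/4 — false.
(c) block IV: |A| = 7, |A ∩ B| = 5; needs |A ∩ B| / |A| < 3/4 — true.
(d) block II: |A| = 7, |A ∩ B| = 4; needs |A ∖ B| = 4 — false.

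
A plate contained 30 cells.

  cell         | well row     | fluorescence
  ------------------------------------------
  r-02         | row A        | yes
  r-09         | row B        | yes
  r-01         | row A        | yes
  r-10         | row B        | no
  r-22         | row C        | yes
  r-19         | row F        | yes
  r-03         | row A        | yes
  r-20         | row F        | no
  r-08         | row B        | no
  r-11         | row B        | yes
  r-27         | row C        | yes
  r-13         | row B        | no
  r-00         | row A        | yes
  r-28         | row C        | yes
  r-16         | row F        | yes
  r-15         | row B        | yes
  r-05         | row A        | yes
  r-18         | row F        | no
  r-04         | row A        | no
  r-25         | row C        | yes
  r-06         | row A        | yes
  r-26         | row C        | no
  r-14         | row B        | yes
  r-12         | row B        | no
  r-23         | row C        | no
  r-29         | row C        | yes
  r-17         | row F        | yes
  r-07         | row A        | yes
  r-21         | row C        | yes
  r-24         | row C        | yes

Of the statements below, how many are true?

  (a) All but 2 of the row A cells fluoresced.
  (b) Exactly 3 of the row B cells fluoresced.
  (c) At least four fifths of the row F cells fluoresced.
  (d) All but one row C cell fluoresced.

(a) row A: |A| = 8, |A ∩ B| = 7; needs |A ∖ B| = 2 — false.
(b) row B: |A| = 8, |A ∩ B| = 4; needs |A ∩ B| = 3 — false.
(c) row F: |A| = 5, |A ∩ B| = 3; needs |A ∩ B| / |A| ≥ 4/5 — false.
(d) row C: |A| = 9, |A ∩ B| = 7; needs |A ∖ B| = 1 — false.

0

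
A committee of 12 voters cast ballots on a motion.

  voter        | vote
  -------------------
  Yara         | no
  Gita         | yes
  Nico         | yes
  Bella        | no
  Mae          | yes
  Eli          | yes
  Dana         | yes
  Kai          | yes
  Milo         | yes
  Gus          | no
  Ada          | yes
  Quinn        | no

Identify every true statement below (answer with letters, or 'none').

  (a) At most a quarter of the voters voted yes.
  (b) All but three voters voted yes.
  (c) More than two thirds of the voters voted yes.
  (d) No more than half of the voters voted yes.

|A| = 12, |A ∩ B| = 8, |A ∖ B| = 4.
(a) |A ∩ B| / |A| ≤ 1/4: fails.
(b) |A ∖ B| = 3: fails.
(c) |A ∩ B| / |A| > 2/3: fails.
(d) |A ∩ B| ≤ |A ∖ B|: fails.

none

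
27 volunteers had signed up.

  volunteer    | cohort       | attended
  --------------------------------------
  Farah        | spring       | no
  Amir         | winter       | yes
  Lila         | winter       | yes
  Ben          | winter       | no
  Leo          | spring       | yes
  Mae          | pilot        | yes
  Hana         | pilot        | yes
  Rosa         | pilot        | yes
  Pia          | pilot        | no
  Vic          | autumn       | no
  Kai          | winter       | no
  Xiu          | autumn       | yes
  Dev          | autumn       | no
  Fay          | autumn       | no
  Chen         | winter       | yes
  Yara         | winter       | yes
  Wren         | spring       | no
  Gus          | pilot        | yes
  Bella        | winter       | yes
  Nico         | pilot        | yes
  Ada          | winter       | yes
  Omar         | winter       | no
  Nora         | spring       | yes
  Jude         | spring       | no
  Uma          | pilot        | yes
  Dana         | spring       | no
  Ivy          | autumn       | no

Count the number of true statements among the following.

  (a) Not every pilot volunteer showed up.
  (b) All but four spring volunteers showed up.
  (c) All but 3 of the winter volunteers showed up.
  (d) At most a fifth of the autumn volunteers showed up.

4

(a) pilot: |A| = 7, |A ∩ B| = 6; needs A ⊄ B (|A ∖ B| ≥ 1) — true.
(b) spring: |A| = 6, |A ∩ B| = 2; needs |A ∖ B| = 4 — true.
(c) winter: |A| = 9, |A ∩ B| = 6; needs |A ∖ B| = 3 — true.
(d) autumn: |A| = 5, |A ∩ B| = 1; needs |A ∩ B| / |A| ≤ 1/5 — true.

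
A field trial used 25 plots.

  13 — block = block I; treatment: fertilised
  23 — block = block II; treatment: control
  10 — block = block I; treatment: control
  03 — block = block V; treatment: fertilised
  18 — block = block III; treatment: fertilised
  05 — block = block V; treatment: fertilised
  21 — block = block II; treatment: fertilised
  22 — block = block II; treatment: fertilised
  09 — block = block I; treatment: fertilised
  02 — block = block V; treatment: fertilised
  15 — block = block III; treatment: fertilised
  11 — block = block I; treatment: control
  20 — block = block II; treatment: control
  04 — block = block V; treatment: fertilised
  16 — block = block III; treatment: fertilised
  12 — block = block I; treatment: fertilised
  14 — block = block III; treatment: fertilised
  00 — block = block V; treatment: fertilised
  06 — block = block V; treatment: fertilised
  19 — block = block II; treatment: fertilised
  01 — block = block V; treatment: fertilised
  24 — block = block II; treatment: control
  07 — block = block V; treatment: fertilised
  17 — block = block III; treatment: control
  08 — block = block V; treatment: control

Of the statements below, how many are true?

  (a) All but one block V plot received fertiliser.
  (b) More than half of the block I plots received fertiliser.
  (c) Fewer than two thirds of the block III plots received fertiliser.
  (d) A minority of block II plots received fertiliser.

(a) block V: |A| = 9, |A ∩ B| = 8; needs |A ∖ B| = 1 — true.
(b) block I: |A| = 5, |A ∩ B| = 3; needs |A ∩ B| > |A ∖ B| — true.
(c) block III: |A| = 5, |A ∩ B| = 4; needs |A ∩ B| / |A| < 2/3 — false.
(d) block II: |A| = 6, |A ∩ B| = 3; needs |A ∩ B| < |A ∖ B| — false.

2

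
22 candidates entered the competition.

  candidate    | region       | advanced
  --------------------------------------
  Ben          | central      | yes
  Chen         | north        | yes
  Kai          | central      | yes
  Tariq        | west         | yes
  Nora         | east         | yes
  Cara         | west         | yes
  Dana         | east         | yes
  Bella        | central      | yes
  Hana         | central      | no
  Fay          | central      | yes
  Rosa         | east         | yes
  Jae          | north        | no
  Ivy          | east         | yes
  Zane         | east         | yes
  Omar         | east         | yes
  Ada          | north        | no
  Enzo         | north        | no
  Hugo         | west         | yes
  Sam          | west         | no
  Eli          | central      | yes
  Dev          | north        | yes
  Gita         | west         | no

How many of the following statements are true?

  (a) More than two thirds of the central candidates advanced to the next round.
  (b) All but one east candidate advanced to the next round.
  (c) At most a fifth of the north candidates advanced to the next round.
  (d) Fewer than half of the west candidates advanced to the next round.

(a) central: |A| = 6, |A ∩ B| = 5; needs |A ∩ B| / |A| > 2/3 — true.
(b) east: |A| = 6, |A ∩ B| = 6; needs |A ∖ B| = 1 — false.
(c) north: |A| = 5, |A ∩ B| = 2; needs |A ∩ B| / |A| ≤ 1/5 — false.
(d) west: |A| = 5, |A ∩ B| = 3; needs |A ∩ B| < |A ∖ B| — false.

1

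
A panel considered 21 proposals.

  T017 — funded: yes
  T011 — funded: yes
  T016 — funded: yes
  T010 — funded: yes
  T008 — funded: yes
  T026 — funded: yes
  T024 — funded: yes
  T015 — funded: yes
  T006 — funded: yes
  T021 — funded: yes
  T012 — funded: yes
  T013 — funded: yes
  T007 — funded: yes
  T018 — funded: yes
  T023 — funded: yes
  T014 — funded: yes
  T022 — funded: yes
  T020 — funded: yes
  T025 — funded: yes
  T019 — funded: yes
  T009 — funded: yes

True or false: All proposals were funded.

True

Truth condition: A ⊆ B, i.e. every element of A is in B (|A ∖ B| = 0).
|A| = 21, |A ∩ B| = 21, |A ∖ B| = 0.
So the statement is true.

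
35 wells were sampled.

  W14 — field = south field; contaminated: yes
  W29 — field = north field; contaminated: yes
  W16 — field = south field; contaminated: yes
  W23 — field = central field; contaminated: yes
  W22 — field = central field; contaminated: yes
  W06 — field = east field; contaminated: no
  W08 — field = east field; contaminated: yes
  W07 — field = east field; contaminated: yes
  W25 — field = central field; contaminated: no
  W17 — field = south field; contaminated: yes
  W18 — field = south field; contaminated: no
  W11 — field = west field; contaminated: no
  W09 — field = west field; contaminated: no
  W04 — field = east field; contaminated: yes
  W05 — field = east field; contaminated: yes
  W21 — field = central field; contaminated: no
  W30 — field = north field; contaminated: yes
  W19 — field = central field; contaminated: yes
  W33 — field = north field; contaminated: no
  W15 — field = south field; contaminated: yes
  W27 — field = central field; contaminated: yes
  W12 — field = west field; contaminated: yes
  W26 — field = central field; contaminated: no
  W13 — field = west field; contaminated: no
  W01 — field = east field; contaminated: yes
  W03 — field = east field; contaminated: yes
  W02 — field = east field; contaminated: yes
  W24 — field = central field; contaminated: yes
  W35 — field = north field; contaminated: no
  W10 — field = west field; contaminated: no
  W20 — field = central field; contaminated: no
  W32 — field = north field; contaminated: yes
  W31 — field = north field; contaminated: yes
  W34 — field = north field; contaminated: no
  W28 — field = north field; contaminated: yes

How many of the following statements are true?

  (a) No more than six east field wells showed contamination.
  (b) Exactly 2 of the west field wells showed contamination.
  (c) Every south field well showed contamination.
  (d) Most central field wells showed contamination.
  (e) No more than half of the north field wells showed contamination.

1

(a) east field: |A| = 8, |A ∩ B| = 7; needs |A ∩ B| ≤ 6 — false.
(b) west field: |A| = 5, |A ∩ B| = 1; needs |A ∩ B| = 2 — false.
(c) south field: |A| = 5, |A ∩ B| = 4; needs A ⊆ B, i.e. every element of A is in B (|A ∖ B| = 0) — false.
(d) central field: |A| = 9, |A ∩ B| = 5; needs |A ∩ B| > |A ∖ B| — true.
(e) north field: |A| = 8, |A ∩ B| = 5; needs |A ∩ B| ≤ |A ∖ B| — false.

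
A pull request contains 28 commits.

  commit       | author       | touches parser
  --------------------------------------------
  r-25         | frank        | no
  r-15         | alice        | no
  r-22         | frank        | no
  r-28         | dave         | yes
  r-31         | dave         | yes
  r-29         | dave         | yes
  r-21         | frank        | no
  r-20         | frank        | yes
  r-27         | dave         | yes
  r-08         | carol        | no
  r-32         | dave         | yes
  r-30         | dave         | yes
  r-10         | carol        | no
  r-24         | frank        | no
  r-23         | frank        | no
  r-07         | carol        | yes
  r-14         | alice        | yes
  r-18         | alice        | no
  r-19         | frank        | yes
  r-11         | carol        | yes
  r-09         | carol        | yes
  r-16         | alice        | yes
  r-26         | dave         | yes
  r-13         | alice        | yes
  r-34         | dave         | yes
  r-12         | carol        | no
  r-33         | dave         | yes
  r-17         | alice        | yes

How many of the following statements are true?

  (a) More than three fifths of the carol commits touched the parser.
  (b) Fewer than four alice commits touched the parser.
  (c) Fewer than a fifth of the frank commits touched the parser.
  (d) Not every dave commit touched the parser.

(a) carol: |A| = 6, |A ∩ B| = 3; needs |A ∩ B| / |A| > 3/5 — false.
(b) alice: |A| = 6, |A ∩ B| = 4; needs |A ∩ B| < 4 — false.
(c) frank: |A| = 7, |A ∩ B| = 2; needs |A ∩ B| / |A| < 1/5 — false.
(d) dave: |A| = 9, |A ∩ B| = 9; needs A ⊄ B (|A ∖ B| ≥ 1) — false.

0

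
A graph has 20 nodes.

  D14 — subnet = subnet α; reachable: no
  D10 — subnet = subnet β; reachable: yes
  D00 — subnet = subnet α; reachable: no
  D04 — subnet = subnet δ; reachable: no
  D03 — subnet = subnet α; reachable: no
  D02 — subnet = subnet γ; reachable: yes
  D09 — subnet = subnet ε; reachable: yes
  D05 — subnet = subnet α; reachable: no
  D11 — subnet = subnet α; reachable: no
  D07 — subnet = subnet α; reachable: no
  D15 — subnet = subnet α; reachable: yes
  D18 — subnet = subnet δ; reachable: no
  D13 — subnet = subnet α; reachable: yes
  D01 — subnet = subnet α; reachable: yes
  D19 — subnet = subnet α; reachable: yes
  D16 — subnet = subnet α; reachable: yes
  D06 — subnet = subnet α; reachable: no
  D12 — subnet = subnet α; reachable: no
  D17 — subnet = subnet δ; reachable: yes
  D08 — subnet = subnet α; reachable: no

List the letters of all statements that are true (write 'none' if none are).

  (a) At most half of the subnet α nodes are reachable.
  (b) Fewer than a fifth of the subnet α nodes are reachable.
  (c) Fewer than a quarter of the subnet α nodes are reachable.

(a)

|A| = 14, |A ∩ B| = 5, |A ∖ B| = 9.
(a) |A ∩ B| ≤ |A ∖ B|: holds.
(b) |A ∩ B| / |A| < 1/5: fails.
(c) |A ∩ B| / |A| < 1/4: fails.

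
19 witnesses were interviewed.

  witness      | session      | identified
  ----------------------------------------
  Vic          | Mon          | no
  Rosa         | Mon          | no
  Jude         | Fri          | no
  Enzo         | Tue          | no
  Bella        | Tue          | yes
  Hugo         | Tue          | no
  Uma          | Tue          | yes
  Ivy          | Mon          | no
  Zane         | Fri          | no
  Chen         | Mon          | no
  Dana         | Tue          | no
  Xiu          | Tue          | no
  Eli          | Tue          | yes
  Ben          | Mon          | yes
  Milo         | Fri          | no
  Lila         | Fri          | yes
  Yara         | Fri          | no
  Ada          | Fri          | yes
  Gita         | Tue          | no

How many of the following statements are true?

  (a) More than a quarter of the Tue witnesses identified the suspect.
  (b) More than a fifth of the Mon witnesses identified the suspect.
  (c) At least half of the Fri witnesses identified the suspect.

(a) Tue: |A| = 8, |A ∩ B| = 3; needs |A ∩ B| / |A| > 1/4 — true.
(b) Mon: |A| = 5, |A ∩ B| = 1; needs |A ∩ B| / |A| > 1/5 — false.
(c) Fri: |A| = 6, |A ∩ B| = 2; needs |A ∩ B| ≥ |A ∖ B| — false.

1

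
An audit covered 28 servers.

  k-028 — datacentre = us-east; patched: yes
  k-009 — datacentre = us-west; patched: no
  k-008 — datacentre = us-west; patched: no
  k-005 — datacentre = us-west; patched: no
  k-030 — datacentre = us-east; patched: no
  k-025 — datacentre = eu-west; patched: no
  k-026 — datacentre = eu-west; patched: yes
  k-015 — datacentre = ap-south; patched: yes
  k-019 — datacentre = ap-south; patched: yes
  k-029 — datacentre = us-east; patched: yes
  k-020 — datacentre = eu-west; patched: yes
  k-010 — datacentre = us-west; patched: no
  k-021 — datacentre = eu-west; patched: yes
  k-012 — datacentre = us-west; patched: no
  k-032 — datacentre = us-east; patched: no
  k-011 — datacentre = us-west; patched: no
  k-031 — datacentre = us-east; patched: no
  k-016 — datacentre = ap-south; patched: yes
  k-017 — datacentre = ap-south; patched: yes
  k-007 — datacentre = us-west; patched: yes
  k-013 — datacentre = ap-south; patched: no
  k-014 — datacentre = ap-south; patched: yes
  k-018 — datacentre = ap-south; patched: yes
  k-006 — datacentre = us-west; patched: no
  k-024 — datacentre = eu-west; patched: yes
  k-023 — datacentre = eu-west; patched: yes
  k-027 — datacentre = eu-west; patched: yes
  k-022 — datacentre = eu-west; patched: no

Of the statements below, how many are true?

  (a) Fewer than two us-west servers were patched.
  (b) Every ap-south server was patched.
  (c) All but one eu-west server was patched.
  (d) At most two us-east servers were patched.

2

(a) us-west: |A| = 8, |A ∩ B| = 1; needs |A ∩ B| < 2 — true.
(b) ap-south: |A| = 7, |A ∩ B| = 6; needs A ⊆ B, i.e. every element of A is in B (|A ∖ B| = 0) — false.
(c) eu-west: |A| = 8, |A ∩ B| = 6; needs |A ∖ B| = 1 — false.
(d) us-east: |A| = 5, |A ∩ B| = 2; needs |A ∩ B| ≤ 2 — true.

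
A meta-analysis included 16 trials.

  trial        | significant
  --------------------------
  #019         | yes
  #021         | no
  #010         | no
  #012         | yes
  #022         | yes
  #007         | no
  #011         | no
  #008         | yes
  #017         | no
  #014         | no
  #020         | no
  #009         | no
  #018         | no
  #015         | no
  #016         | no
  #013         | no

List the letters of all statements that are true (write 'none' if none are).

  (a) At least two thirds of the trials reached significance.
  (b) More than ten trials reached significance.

|A| = 16, |A ∩ B| = 4, |A ∖ B| = 12.
(a) |A ∩ B| / |A| ≥ 2/3: fails.
(b) |A ∩ B| > 10: fails.

none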